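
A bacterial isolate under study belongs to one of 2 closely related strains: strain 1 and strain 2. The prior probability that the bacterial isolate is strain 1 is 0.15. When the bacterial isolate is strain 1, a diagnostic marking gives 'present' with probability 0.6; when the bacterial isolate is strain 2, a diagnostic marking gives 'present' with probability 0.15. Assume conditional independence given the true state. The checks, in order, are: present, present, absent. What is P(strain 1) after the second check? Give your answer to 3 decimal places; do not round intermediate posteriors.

0.738

After 'present': P(strain 1) = 0.6·0.1500 / (0.6·0.1500 + 0.15·0.8500) ≈ 0.4138
After 'present': P(strain 1) = 0.6·0.4138 / (0.6·0.4138 + 0.15·0.5862) ≈ 0.7385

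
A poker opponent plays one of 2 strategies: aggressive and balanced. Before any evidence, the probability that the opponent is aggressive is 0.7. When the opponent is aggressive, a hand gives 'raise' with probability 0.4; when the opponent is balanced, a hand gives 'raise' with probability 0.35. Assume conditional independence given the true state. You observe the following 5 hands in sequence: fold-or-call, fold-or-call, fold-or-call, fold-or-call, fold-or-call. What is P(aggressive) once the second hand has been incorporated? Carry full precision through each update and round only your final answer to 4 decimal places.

After 'fold-or-call': P(aggressive) = 0.6·0.7000 / (0.6·0.7000 + 0.65·0.3000) ≈ 0.6829
After 'fold-or-call': P(aggressive) = 0.6·0.6829 / (0.6·0.6829 + 0.65·0.3171) ≈ 0.6653

0.6653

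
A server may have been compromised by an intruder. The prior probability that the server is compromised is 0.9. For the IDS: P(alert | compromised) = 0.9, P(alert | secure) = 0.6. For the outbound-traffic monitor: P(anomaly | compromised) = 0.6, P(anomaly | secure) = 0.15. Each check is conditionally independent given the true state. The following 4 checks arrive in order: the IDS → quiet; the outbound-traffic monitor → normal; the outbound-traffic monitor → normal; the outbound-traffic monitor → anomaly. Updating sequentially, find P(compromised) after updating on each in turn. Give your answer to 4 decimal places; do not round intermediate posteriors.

After the IDS='quiet': P(compromised) = 0.1·0.9000 / (0.1·0.9000 + 0.4·0.1000) ≈ 0.6923
After the outbound-traffic monitor='normal': P(compromised) = 0.4·0.6923 / (0.4·0.6923 + 0.85·0.3077) ≈ 0.5143
After the outbound-traffic monitor='normal': P(compromised) = 0.4·0.5143 / (0.4·0.5143 + 0.85·0.4857) ≈ 0.3326
After the outbound-traffic monitor='anomaly': P(compromised) = 0.6·0.3326 / (0.6·0.3326 + 0.15·0.6674) ≈ 0.6659

0.6659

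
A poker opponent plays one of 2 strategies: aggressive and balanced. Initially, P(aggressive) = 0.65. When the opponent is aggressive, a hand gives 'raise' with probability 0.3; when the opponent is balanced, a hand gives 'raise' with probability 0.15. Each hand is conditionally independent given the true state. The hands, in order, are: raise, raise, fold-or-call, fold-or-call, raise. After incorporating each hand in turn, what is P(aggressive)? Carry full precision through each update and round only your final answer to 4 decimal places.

0.9097

After 'raise': P(aggressive) = 0.3·0.6500 / (0.3·0.6500 + 0.15·0.3500) ≈ 0.7879
After 'raise': P(aggressive) = 0.3·0.7879 / (0.3·0.7879 + 0.15·0.2121) ≈ 0.8814
After 'fold-or-call': P(aggressive) = 0.7·0.8814 / (0.7·0.8814 + 0.85·0.1186) ≈ 0.8595
After 'fold-or-call': P(aggressive) = 0.7·0.8595 / (0.7·0.8595 + 0.85·0.1405) ≈ 0.8344
After 'raise': P(aggressive) = 0.3·0.8344 / (0.3·0.8344 + 0.15·0.1656) ≈ 0.9097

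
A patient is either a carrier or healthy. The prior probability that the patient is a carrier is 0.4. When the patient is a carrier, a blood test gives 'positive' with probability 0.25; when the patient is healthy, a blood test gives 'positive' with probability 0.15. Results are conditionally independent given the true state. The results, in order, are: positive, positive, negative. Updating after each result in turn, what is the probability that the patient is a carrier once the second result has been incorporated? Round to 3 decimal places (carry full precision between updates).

After 'positive': P(carrier) = 0.25·0.4000 / (0.25·0.4000 + 0.15·0.6000) ≈ 0.5263
After 'positive': P(carrier) = 0.25·0.5263 / (0.25·0.5263 + 0.15·0.4737) ≈ 0.6494

0.649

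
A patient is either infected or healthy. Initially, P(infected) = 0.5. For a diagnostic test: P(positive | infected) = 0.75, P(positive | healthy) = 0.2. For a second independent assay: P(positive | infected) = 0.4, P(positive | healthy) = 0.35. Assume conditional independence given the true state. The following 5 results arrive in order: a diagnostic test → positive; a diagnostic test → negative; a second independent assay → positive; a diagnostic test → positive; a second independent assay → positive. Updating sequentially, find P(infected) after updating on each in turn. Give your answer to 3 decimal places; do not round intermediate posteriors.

0.852

Each posterior becomes the prior for the next update.
After a diagnostic test='positive': P(infected) = 0.75·0.5000 / (0.75·0.5000 + 0.2·0.5000) ≈ 0.7895
After a diagnostic test='negative': P(infected) = 0.25·0.7895 / (0.25·0.7895 + 0.8·0.2105) ≈ 0.5396
After a second independent assay='positive': P(infected) = 0.4·0.5396 / (0.4·0.5396 + 0.35·0.4604) ≈ 0.5725
After a diagnostic test='positive': P(infected) = 0.75·0.5725 / (0.75·0.5725 + 0.2·0.4275) ≈ 0.8340
After a second independent assay='positive': P(infected) = 0.4·0.8340 / (0.4·0.8340 + 0.35·0.1660) ≈ 0.8516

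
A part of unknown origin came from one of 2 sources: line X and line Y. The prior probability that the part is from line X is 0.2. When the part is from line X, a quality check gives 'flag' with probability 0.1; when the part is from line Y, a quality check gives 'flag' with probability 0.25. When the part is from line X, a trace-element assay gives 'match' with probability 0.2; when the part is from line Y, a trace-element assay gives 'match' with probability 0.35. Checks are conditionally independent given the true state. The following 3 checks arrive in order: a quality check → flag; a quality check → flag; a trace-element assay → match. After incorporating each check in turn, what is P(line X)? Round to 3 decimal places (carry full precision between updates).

Each posterior becomes the prior for the next update.
After a quality check='flag': P(line X) = 0.1·0.2000 / (0.1·0.2000 + 0.25·0.8000) ≈ 0.0909
After a quality check='flag': P(line X) = 0.1·0.0909 / (0.1·0.0909 + 0.25·0.9091) ≈ 0.0385
After a trace-element assay='match': P(line X) = 0.2·0.0385 / (0.2·0.0385 + 0.35·0.9615) ≈ 0.0223

0.022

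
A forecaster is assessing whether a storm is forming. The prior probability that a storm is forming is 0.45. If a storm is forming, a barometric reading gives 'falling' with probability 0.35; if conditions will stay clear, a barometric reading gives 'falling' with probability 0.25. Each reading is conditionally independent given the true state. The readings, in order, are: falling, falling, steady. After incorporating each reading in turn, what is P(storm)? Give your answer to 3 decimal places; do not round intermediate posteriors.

After 'falling': P(storm) = 0.35·0.4500 / (0.35·0.4500 + 0.25·0.5500) ≈ 0.5339
After 'falling': P(storm) = 0.35·0.5339 / (0.35·0.5339 + 0.25·0.4661) ≈ 0.6159
After 'steady': P(storm) = 0.65·0.6159 / (0.65·0.6159 + 0.75·0.3841) ≈ 0.5816

0.582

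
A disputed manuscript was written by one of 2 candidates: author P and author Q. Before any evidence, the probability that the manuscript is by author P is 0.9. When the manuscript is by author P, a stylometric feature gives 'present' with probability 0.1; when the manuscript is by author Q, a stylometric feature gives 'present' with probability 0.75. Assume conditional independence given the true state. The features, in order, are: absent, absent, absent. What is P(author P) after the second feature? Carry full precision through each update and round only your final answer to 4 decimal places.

After 'absent': P(author P) = 0.9·0.9000 / (0.9·0.9000 + 0.25·0.1000) ≈ 0.9701
After 'absent': P(author P) = 0.9·0.9701 / (0.9·0.9701 + 0.25·0.0299) ≈ 0.9915

0.9915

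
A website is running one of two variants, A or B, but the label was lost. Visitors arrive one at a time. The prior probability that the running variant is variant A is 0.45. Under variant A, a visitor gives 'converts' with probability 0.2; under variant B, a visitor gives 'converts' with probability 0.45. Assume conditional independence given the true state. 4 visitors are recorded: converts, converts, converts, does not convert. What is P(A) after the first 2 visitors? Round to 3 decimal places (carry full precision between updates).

0.139

After 'converts': P(A) = 0.2·0.4500 / (0.2·0.4500 + 0.45·0.5500) ≈ 0.2667
After 'converts': P(A) = 0.2·0.2667 / (0.2·0.2667 + 0.45·0.7333) ≈ 0.1391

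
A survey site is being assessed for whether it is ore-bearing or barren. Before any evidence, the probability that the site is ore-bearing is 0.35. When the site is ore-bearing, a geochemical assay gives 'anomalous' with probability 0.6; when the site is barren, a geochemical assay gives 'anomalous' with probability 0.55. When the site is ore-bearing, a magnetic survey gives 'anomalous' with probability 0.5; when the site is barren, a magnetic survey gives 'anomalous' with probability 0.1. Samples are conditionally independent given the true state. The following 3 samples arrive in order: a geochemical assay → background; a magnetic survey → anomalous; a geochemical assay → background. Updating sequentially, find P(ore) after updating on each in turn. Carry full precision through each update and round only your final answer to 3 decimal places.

0.680

Each posterior becomes the prior for the next update.
After a geochemical assay='background': P(ore) = 0.4·0.3500 / (0.4·0.3500 + 0.45·0.6500) ≈ 0.3237
After a magnetic survey='anomalous': P(ore) = 0.5·0.3237 / (0.5·0.3237 + 0.1·0.6763) ≈ 0.7053
After a geochemical assay='background': P(ore) = 0.4·0.7053 / (0.4·0.7053 + 0.45·0.2947) ≈ 0.6802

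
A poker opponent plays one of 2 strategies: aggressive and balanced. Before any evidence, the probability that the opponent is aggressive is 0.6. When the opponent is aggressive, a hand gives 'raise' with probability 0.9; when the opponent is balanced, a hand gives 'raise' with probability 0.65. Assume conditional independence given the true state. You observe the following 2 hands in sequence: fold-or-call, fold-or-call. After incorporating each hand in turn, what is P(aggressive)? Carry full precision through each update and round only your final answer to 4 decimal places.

Apply Bayes' rule sequentially, carrying P(aggressive) forward.
After 'fold-or-call': P(aggressive) = 0.1·0.6000 / (0.1·0.6000 + 0.35·0.4000) ≈ 0.3000
After 'fold-or-call': P(aggressive) = 0.1·0.3000 / (0.1·0.3000 + 0.35·0.7000) ≈ 0.1091

0.1091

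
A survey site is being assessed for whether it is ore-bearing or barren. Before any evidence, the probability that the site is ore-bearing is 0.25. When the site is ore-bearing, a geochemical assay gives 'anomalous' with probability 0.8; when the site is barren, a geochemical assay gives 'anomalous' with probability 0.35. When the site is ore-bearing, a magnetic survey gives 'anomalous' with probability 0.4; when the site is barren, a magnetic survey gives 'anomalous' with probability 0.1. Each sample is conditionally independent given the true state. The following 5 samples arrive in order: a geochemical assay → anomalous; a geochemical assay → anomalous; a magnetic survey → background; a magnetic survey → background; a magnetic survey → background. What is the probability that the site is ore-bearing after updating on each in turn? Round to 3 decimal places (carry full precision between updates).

0.340

After a geochemical assay='anomalous': P(ore) = 0.8·0.2500 / (0.8·0.2500 + 0.35·0.7500) ≈ 0.4324
After a geochemical assay='anomalous': P(ore) = 0.8·0.4324 / (0.8·0.4324 + 0.35·0.5676) ≈ 0.6352
After a magnetic survey='background': P(ore) = 0.6·0.6352 / (0.6·0.6352 + 0.9·0.3648) ≈ 0.5373
After a magnetic survey='background': P(ore) = 0.6·0.5373 / (0.6·0.5373 + 0.9·0.4627) ≈ 0.4363
After a magnetic survey='background': P(ore) = 0.6·0.4363 / (0.6·0.4363 + 0.9·0.5637) ≈ 0.3404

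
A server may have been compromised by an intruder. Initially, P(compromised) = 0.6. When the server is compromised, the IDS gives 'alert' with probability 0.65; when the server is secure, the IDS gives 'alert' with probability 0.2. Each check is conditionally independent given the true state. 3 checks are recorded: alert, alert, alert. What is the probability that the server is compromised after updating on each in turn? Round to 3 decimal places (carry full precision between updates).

After 'alert': P(compromised) = 0.65·0.6000 / (0.65·0.6000 + 0.2·0.4000) ≈ 0.8298
After 'alert': P(compromised) = 0.65·0.8298 / (0.65·0.8298 + 0.2·0.1702) ≈ 0.9406
After 'alert': P(compromised) = 0.65·0.9406 / (0.65·0.9406 + 0.2·0.0594) ≈ 0.9809

0.981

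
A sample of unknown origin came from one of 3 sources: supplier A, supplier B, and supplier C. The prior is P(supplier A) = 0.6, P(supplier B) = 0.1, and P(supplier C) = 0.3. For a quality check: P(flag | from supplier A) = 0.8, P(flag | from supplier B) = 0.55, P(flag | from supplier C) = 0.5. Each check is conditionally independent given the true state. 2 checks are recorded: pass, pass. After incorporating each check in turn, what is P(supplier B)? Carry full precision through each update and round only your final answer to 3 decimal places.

After 'pass': normaliser = 0.2·0.6000 + 0.45·0.1000 + 0.5·0.3000; P(supplier A) ≈ 0.3810, P(supplier B) ≈ 0.1429, P(supplier C) ≈ 0.4762
After 'pass': normaliser = 0.2·0.3810 + 0.45·0.1429 + 0.5·0.4762; P(supplier A) ≈ 0.2013, P(supplier B) ≈ 0.1698, P(supplier C) ≈ 0.6289

0.170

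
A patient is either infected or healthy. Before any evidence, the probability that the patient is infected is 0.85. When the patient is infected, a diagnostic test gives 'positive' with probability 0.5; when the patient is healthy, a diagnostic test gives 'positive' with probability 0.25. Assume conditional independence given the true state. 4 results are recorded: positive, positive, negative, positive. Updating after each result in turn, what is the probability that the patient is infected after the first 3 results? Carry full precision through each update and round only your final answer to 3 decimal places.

0.938

After 'positive': P(infected) = 0.5·0.8500 / (0.5·0.8500 + 0.25·0.1500) ≈ 0.9189
After 'positive': P(infected) = 0.5·0.9189 / (0.5·0.9189 + 0.25·0.0811) ≈ 0.9577
After 'negative': P(infected) = 0.5·0.9577 / (0.5·0.9577 + 0.75·0.0423) ≈ 0.9379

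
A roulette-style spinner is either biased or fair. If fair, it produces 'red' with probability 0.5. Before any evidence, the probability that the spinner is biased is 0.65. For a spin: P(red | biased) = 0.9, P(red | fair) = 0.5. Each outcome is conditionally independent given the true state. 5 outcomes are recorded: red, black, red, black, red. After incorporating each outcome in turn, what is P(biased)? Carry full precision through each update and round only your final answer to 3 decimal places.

0.302

Apply Bayes' rule sequentially, carrying P(biased) forward.
After 'red': P(biased) = 0.9·0.6500 / (0.9·0.6500 + 0.5·0.3500) ≈ 0.7697
After 'black': P(biased) = 0.1·0.7697 / (0.1·0.7697 + 0.5·0.2303) ≈ 0.4007
After 'red': P(biased) = 0.9·0.4007 / (0.9·0.4007 + 0.5·0.5993) ≈ 0.5462
After 'black': P(biased) = 0.1·0.5462 / (0.1·0.5462 + 0.5·0.4538) ≈ 0.1940
After 'red': P(biased) = 0.9·0.1940 / (0.9·0.1940 + 0.5·0.8060) ≈ 0.3023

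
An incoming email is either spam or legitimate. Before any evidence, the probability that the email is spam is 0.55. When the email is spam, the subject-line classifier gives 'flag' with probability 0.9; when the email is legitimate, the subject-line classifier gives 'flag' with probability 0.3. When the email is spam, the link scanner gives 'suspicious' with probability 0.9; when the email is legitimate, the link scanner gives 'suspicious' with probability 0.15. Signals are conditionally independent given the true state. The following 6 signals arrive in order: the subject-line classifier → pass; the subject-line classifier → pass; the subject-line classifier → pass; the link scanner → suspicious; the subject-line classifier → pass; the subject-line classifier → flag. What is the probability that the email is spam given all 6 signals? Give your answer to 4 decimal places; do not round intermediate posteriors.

0.0091

Apply Bayes' rule sequentially, carrying P(spam) forward.
After the subject-line classifier='pass': P(spam) = 0.1·0.5500 / (0.1·0.5500 + 0.7·0.4500) ≈ 0.1486
After the subject-line classifier='pass': P(spam) = 0.1·0.1486 / (0.1·0.1486 + 0.7·0.8514) ≈ 0.0243
After the subject-line classifier='pass': P(spam) = 0.1·0.0243 / (0.1·0.0243 + 0.7·0.9757) ≈ 0.0036
After the link scanner='suspicious': P(spam) = 0.9·0.0036 / (0.9·0.0036 + 0.15·0.9964) ≈ 0.0209
After the subject-line classifier='pass': P(spam) = 0.1·0.0209 / (0.1·0.0209 + 0.7·0.9791) ≈ 0.0030
After the subject-line classifier='flag': P(spam) = 0.9·0.0030 / (0.9·0.0030 + 0.3·0.9970) ≈ 0.0091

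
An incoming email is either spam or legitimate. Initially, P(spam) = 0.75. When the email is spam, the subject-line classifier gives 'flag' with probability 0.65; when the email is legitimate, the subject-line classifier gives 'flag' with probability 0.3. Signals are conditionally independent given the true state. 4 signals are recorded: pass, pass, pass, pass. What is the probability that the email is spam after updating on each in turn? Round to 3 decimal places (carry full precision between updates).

0.158

After 'pass': P(spam) = 0.35·0.7500 / (0.35·0.7500 + 0.7·0.2500) ≈ 0.6000
After 'pass': P(spam) = 0.35·0.6000 / (0.35·0.6000 + 0.7·0.4000) ≈ 0.4286
After 'pass': P(spam) = 0.35·0.4286 / (0.35·0.4286 + 0.7·0.5714) ≈ 0.2727
After 'pass': P(spam) = 0.35·0.2727 / (0.35·0.2727 + 0.7·0.7273) ≈ 0.1579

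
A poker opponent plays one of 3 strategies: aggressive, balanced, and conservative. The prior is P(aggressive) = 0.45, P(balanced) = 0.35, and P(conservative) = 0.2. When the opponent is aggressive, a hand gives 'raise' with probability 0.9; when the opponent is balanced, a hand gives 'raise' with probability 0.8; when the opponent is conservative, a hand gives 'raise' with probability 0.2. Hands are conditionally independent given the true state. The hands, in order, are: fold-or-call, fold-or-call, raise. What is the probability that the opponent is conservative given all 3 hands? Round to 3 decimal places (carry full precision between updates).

After 'fold-or-call': normaliser = 0.1·0.4500 + 0.2·0.3500 + 0.8·0.2000; P(aggressive) ≈ 0.1636, P(balanced) ≈ 0.2545, P(conservative) ≈ 0.5818
After 'fold-or-call': normaliser = 0.1·0.1636 + 0.2·0.2545 + 0.8·0.5818; P(aggressive) ≈ 0.0307, P(balanced) ≈ 0.0956, P(conservative) ≈ 0.8737
After 'raise': normaliser = 0.9·0.0307 + 0.8·0.0956 + 0.2·0.8737; P(aggressive) ≈ 0.0991, P(balanced) ≈ 0.2742, P(conservative) ≈ 0.6267

0.627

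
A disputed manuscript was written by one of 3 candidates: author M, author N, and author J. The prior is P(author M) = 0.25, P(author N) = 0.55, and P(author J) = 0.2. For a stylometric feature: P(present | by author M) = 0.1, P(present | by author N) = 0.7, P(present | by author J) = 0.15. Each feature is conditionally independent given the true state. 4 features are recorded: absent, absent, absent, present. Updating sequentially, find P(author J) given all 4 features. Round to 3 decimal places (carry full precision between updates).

After 'absent': normaliser = 0.9·0.2500 + 0.3·0.5500 + 0.85·0.2000; P(author M) ≈ 0.4018, P(author N) ≈ 0.2946, P(author J) ≈ 0.3036
After 'absent': normaliser = 0.9·0.4018 + 0.3·0.2946 + 0.85·0.3036; P(author M) ≈ 0.5107, P(author N) ≈ 0.1248, P(author J) ≈ 0.3644
After 'absent': normaliser = 0.9·0.5107 + 0.3·0.1248 + 0.85·0.3644; P(author M) ≈ 0.5697, P(author N) ≈ 0.0464, P(author J) ≈ 0.3839
After 'present': normaliser = 0.1·0.5697 + 0.7·0.0464 + 0.15·0.3839; P(author M) ≈ 0.3874, P(author N) ≈ 0.2210, P(author J) ≈ 0.3916

0.392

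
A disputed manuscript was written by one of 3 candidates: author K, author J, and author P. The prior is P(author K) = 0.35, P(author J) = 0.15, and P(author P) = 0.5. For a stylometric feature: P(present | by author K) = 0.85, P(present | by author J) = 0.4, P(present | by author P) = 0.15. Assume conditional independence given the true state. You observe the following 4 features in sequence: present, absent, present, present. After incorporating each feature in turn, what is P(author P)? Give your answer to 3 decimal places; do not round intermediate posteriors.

0.036

After 'present': normaliser = 0.85·0.3500 + 0.4·0.1500 + 0.15·0.5000; P(author K) ≈ 0.6879, P(author J) ≈ 0.1387, P(author P) ≈ 0.1734
After 'absent': normaliser = 0.15·0.6879 + 0.6·0.1387 + 0.85·0.1734; P(author K) ≈ 0.3091, P(author J) ≈ 0.2494, P(author P) ≈ 0.4416
After 'present': normaliser = 0.85·0.3091 + 0.4·0.2494 + 0.15·0.4416; P(author K) ≈ 0.6128, P(author J) ≈ 0.2327, P(author P) ≈ 0.1545
After 'present': normaliser = 0.85·0.6128 + 0.4·0.2327 + 0.15·0.1545; P(author K) ≈ 0.8176, P(author J) ≈ 0.1461, P(author P) ≈ 0.0364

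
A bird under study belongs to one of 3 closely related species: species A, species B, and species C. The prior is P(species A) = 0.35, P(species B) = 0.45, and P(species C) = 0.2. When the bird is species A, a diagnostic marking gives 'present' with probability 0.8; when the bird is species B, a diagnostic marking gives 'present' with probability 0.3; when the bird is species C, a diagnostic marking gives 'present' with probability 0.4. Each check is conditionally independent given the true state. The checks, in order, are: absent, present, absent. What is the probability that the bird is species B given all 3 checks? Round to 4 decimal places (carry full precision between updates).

After 'absent': normaliser = 0.2·0.3500 + 0.7·0.4500 + 0.6·0.2000; P(species A) ≈ 0.1386, P(species B) ≈ 0.6238, P(species C) ≈ 0.2376
After 'present': normaliser = 0.8·0.1386 + 0.3·0.6238 + 0.4·0.2376; P(species A) ≈ 0.2821, P(species B) ≈ 0.4761, P(species C) ≈ 0.2418
After 'absent': normaliser = 0.2·0.2821 + 0.7·0.4761 + 0.6·0.2418; P(species A) ≈ 0.1055, P(species B) ≈ 0.6232, P(species C) ≈ 0.2713

0.6232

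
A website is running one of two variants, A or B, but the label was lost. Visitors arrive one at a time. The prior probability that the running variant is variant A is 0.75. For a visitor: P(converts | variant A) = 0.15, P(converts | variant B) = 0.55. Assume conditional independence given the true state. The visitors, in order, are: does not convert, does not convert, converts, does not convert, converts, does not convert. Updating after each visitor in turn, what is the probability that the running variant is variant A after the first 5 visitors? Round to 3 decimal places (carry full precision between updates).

After 'does not convert': P(A) = 0.85·0.7500 / (0.85·0.7500 + 0.45·0.2500) ≈ 0.8500
After 'does not convert': P(A) = 0.85·0.8500 / (0.85·0.8500 + 0.45·0.1500) ≈ 0.9146
After 'converts': P(A) = 0.15·0.9146 / (0.15·0.9146 + 0.55·0.0854) ≈ 0.7448
After 'does not convert': P(A) = 0.85·0.7448 / (0.85·0.7448 + 0.45·0.2552) ≈ 0.8465
After 'converts': P(A) = 0.15·0.8465 / (0.15·0.8465 + 0.55·0.1535) ≈ 0.6006

0.601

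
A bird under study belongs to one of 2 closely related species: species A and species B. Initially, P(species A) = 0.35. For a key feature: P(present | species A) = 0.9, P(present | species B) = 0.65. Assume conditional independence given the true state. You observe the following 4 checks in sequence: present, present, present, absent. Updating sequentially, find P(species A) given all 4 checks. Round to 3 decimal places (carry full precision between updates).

0.290

After 'present': P(species A) = 0.9·0.3500 / (0.9·0.3500 + 0.65·0.6500) ≈ 0.4271
After 'present': P(species A) = 0.9·0.4271 / (0.9·0.4271 + 0.65·0.5729) ≈ 0.5080
After 'present': P(species A) = 0.9·0.5080 / (0.9·0.5080 + 0.65·0.4920) ≈ 0.5884
After 'absent': P(species A) = 0.1·0.5884 / (0.1·0.5884 + 0.35·0.4116) ≈ 0.2900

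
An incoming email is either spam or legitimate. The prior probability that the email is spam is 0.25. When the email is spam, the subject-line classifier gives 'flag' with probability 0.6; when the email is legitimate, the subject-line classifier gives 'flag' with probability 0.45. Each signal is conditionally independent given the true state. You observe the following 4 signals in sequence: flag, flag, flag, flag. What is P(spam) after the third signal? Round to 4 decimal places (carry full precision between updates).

After 'flag': P(spam) = 0.6·0.2500 / (0.6·0.2500 + 0.45·0.7500) ≈ 0.3077
After 'flag': P(spam) = 0.6·0.3077 / (0.6·0.3077 + 0.45·0.6923) ≈ 0.3721
After 'flag': P(spam) = 0.6·0.3721 / (0.6·0.3721 + 0.45·0.6279) ≈ 0.4414

0.4414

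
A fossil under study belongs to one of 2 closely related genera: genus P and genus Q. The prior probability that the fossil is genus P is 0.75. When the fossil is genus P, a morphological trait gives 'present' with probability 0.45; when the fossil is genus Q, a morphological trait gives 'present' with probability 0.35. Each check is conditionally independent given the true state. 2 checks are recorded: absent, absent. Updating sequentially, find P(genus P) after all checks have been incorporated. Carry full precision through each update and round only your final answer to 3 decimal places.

After 'absent': P(genus P) = 0.55·0.7500 / (0.55·0.7500 + 0.65·0.2500) ≈ 0.7174
After 'absent': P(genus P) = 0.55·0.7174 / (0.55·0.7174 + 0.65·0.2826) ≈ 0.6823

0.682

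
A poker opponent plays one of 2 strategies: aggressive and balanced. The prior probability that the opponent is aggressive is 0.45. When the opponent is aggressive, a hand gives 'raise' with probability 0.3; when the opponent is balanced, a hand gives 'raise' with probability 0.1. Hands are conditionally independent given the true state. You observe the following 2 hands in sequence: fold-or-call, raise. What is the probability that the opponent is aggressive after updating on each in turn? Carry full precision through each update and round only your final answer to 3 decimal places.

0.656

Apply Bayes' rule sequentially, carrying P(aggressive) forward.
After 'fold-or-call': P(aggressive) = 0.7·0.4500 / (0.7·0.4500 + 0.9·0.5500) ≈ 0.3889
After 'raise': P(aggressive) = 0.3·0.3889 / (0.3·0.3889 + 0.1·0.6111) ≈ 0.6562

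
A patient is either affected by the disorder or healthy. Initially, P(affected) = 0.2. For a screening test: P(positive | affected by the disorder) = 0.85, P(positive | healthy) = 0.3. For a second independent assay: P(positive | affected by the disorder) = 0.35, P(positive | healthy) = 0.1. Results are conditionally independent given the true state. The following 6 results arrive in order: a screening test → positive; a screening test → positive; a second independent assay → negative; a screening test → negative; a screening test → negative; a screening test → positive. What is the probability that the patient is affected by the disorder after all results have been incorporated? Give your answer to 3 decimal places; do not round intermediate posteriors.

Each posterior becomes the prior for the next update.
After a screening test='positive': P(affected) = 0.85·0.2000 / (0.85·0.2000 + 0.3·0.8000) ≈ 0.4146
After a screening test='positive': P(affected) = 0.85·0.4146 / (0.85·0.4146 + 0.3·0.5854) ≈ 0.6674
After a second independent assay='negative': P(affected) = 0.65·0.6674 / (0.65·0.6674 + 0.9·0.3326) ≈ 0.5917
After a screening test='negative': P(affected) = 0.15·0.5917 / (0.15·0.5917 + 0.7·0.4083) ≈ 0.2370
After a screening test='negative': P(affected) = 0.15·0.2370 / (0.15·0.2370 + 0.7·0.7630) ≈ 0.0624
After a screening test='positive': P(affected) = 0.85·0.0624 / (0.85·0.0624 + 0.3·0.9376) ≈ 0.1587

0.159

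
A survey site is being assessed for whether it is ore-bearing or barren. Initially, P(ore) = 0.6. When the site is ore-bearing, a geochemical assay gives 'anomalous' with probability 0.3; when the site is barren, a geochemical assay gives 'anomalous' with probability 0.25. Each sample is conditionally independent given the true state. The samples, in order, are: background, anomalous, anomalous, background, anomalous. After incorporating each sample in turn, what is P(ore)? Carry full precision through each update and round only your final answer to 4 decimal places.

0.6931

After 'background': P(ore) = 0.7·0.6000 / (0.7·0.6000 + 0.75·0.4000) ≈ 0.5833
After 'anomalous': P(ore) = 0.3·0.5833 / (0.3·0.5833 + 0.25·0.4167) ≈ 0.6269
After 'anomalous': P(ore) = 0.3·0.6269 / (0.3·0.6269 + 0.25·0.3731) ≈ 0.6684
After 'background': P(ore) = 0.7·0.6684 / (0.7·0.6684 + 0.75·0.3316) ≈ 0.6530
After 'anomalous': P(ore) = 0.3·0.6530 / (0.3·0.6530 + 0.25·0.3470) ≈ 0.6931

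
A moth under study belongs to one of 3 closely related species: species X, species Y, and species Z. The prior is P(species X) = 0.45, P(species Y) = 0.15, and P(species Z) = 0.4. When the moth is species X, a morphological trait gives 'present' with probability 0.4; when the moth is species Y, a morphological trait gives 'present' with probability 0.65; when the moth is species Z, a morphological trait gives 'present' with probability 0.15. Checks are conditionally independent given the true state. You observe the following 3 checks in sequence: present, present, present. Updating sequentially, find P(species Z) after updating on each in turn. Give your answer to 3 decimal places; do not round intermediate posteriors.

0.019

After 'present': normaliser = 0.4·0.4500 + 0.65·0.1500 + 0.15·0.4000; P(species X) ≈ 0.5333, P(species Y) ≈ 0.2889, P(species Z) ≈ 0.1778
After 'present': normaliser = 0.4·0.5333 + 0.65·0.2889 + 0.15·0.1778; P(species X) ≈ 0.4987, P(species Y) ≈ 0.4390, P(species Z) ≈ 0.0623
After 'present': normaliser = 0.4·0.4987 + 0.65·0.4390 + 0.15·0.0623; P(species X) ≈ 0.4037, P(species Y) ≈ 0.5774, P(species Z) ≈ 0.0189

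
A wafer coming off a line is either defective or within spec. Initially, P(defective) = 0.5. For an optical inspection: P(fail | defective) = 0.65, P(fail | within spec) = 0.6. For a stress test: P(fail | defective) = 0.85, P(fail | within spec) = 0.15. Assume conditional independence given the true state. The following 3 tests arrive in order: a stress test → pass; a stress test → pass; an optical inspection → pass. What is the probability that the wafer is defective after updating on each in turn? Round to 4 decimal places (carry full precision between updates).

After a stress test='pass': P(defective) = 0.15·0.5000 / (0.15·0.5000 + 0.85·0.5000) ≈ 0.1500
After a stress test='pass': P(defective) = 0.15·0.1500 / (0.15·0.1500 + 0.85·0.8500) ≈ 0.0302
After an optical inspection='pass': P(defective) = 0.35·0.0302 / (0.35·0.0302 + 0.4·0.9698) ≈ 0.0265

0.0265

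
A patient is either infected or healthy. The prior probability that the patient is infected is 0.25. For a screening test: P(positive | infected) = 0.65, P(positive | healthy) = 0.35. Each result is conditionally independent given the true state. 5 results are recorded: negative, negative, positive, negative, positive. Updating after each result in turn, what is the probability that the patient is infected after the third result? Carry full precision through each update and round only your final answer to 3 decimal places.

0.152

After 'negative': P(infected) = 0.35·0.2500 / (0.35·0.2500 + 0.65·0.7500) ≈ 0.1522
After 'negative': P(infected) = 0.35·0.1522 / (0.35·0.1522 + 0.65·0.8478) ≈ 0.0881
After 'positive': P(infected) = 0.65·0.0881 / (0.65·0.0881 + 0.35·0.9119) ≈ 0.1522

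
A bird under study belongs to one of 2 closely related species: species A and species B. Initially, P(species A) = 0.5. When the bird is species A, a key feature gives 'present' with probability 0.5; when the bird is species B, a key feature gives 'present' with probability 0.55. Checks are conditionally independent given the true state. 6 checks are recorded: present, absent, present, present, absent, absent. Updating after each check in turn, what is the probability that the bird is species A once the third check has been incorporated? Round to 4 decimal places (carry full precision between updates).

0.4787

After 'present': P(species A) = 0.5·0.5000 / (0.5·0.5000 + 0.55·0.5000) ≈ 0.4762
After 'absent': P(species A) = 0.5·0.4762 / (0.5·0.4762 + 0.45·0.5238) ≈ 0.5025
After 'present': P(species A) = 0.5·0.5025 / (0.5·0.5025 + 0.55·0.4975) ≈ 0.4787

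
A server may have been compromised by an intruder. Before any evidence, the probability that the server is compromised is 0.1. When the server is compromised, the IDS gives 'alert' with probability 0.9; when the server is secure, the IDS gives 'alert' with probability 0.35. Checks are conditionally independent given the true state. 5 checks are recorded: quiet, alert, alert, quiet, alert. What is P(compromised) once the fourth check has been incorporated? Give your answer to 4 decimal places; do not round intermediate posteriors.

0.0171

After 'quiet': P(compromised) = 0.1·0.1000 / (0.1·0.1000 + 0.65·0.9000) ≈ 0.0168
After 'alert': P(compromised) = 0.9·0.0168 / (0.9·0.0168 + 0.35·0.9832) ≈ 0.0421
After 'alert': P(compromised) = 0.9·0.0421 / (0.9·0.0421 + 0.35·0.9579) ≈ 0.1016
After 'quiet': P(compromised) = 0.1·0.1016 / (0.1·0.1016 + 0.65·0.8984) ≈ 0.0171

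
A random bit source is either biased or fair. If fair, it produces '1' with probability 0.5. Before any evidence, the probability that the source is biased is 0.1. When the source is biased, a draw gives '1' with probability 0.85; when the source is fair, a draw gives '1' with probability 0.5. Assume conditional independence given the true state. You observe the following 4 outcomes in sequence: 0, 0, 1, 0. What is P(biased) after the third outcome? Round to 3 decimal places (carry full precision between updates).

0.017

Apply Bayes' rule sequentially, carrying P(biased) forward.
After '0': P(biased) = 0.15·0.1000 / (0.15·0.1000 + 0.5·0.9000) ≈ 0.0323
After '0': P(biased) = 0.15·0.0323 / (0.15·0.0323 + 0.5·0.9677) ≈ 0.0099
After '1': P(biased) = 0.85·0.0099 / (0.85·0.0099 + 0.5·0.9901) ≈ 0.0167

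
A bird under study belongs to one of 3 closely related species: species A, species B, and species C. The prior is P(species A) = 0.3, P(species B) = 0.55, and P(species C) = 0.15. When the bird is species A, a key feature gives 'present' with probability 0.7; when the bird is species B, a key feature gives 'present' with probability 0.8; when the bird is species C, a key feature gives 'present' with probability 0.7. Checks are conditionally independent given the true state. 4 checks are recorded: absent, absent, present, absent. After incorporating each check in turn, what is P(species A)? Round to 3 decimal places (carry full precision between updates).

0.472

After 'absent': normaliser = 0.3·0.3000 + 0.2·0.5500 + 0.3·0.1500; P(species A) ≈ 0.3673, P(species B) ≈ 0.4490, P(species C) ≈ 0.1837
After 'absent': normaliser = 0.3·0.3673 + 0.2·0.4490 + 0.3·0.1837; P(species A) ≈ 0.4320, P(species B) ≈ 0.3520, P(species C) ≈ 0.2160
After 'present': normaliser = 0.7·0.4320 + 0.8·0.3520 + 0.7·0.2160; P(species A) ≈ 0.4113, P(species B) ≈ 0.3830, P(species C) ≈ 0.2057
After 'absent': normaliser = 0.3·0.4113 + 0.2·0.3830 + 0.3·0.2057; P(species A) ≈ 0.4715, P(species B) ≈ 0.2927, P(species C) ≈ 0.2358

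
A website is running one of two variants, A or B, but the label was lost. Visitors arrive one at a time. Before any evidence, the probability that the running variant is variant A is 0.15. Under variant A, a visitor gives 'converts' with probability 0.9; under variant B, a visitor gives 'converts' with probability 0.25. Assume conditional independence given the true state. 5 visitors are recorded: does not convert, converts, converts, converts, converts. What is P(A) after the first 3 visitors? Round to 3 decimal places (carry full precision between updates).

0.234

Each posterior becomes the prior for the next update.
After 'does not convert': P(A) = 0.1·0.1500 / (0.1·0.1500 + 0.75·0.8500) ≈ 0.0230
After 'converts': P(A) = 0.9·0.0230 / (0.9·0.0230 + 0.25·0.9770) ≈ 0.0781
After 'converts': P(A) = 0.9·0.0781 / (0.9·0.0781 + 0.25·0.9219) ≈ 0.2337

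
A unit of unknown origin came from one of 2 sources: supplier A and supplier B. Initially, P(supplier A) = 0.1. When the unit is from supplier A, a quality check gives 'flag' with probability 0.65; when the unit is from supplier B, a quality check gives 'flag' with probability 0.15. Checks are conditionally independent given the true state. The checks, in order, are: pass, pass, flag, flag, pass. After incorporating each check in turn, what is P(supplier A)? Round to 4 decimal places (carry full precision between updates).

0.1271

After 'pass': P(supplier A) = 0.35·0.1000 / (0.35·0.1000 + 0.85·0.9000) ≈ 0.0437
After 'pass': P(supplier A) = 0.35·0.0437 / (0.35·0.0437 + 0.85·0.9563) ≈ 0.0185
After 'flag': P(supplier A) = 0.65·0.0185 / (0.65·0.0185 + 0.15·0.9815) ≈ 0.0755
After 'flag': P(supplier A) = 0.65·0.0755 / (0.65·0.0755 + 0.15·0.9245) ≈ 0.2613
After 'pass': P(supplier A) = 0.35·0.2613 / (0.35·0.2613 + 0.85·0.7387) ≈ 0.1271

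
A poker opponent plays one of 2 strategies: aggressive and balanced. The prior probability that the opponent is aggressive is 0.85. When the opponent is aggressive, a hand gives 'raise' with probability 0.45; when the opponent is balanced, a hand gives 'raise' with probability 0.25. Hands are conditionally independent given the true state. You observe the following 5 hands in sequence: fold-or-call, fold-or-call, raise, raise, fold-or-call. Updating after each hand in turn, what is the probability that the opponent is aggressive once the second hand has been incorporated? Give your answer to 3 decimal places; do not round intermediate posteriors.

0.753

After 'fold-or-call': P(aggressive) = 0.55·0.8500 / (0.55·0.8500 + 0.75·0.1500) ≈ 0.8060
After 'fold-or-call': P(aggressive) = 0.55·0.8060 / (0.55·0.8060 + 0.75·0.1940) ≈ 0.7529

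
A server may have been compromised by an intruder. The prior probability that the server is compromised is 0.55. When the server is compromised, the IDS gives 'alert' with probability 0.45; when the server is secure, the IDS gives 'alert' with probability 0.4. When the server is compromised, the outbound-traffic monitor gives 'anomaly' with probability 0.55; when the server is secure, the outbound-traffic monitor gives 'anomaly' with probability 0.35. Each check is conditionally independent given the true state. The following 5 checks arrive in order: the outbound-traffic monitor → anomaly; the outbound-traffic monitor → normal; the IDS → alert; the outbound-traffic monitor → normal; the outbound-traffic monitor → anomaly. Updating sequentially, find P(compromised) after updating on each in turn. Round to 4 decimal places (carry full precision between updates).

0.6194

After the outbound-traffic monitor='anomaly': P(compromised) = 0.55·0.5500 / (0.55·0.5500 + 0.35·0.4500) ≈ 0.6576
After the outbound-traffic monitor='normal': P(compromised) = 0.45·0.6576 / (0.45·0.6576 + 0.65·0.3424) ≈ 0.5708
After the IDS='alert': P(compromised) = 0.45·0.5708 / (0.45·0.5708 + 0.4·0.4292) ≈ 0.5993
After the outbound-traffic monitor='normal': P(compromised) = 0.45·0.5993 / (0.45·0.5993 + 0.65·0.4007) ≈ 0.5087
After the outbound-traffic monitor='anomaly': P(compromised) = 0.55·0.5087 / (0.55·0.5087 + 0.35·0.4913) ≈ 0.6194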